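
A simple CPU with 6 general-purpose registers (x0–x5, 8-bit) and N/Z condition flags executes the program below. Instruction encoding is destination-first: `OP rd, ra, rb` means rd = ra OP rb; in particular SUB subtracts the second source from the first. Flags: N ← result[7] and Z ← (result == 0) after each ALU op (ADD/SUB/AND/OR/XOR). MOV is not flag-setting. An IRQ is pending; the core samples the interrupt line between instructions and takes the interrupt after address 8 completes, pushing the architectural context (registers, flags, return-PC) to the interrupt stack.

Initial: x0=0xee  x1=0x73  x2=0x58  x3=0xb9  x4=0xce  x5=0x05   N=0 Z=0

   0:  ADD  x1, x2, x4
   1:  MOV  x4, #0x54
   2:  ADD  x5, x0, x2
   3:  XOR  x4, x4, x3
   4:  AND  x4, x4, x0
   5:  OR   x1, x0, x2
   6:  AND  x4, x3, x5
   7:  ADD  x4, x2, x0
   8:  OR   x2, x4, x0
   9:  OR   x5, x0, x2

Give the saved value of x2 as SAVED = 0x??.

after  0: x0=0xee x1=0x26 x2=0x58 x3=0xb9 x4=0xce x5=0x05  N=0 Z=0
after  1: x0=0xee x1=0x26 x2=0x58 x3=0xb9 x4=0x54 x5=0x05  N=0 Z=0
after  2: x0=0xee x1=0x26 x2=0x58 x3=0xb9 x4=0x54 x5=0x46  N=0 Z=0
after  3: x0=0xee x1=0x26 x2=0x58 x3=0xb9 x4=0xed x5=0x46  N=1 Z=0
after  4: x0=0xee x1=0x26 x2=0x58 x3=0xb9 x4=0xec x5=0x46  N=1 Z=0
after  5: x0=0xee x1=0xfe x2=0x58 x3=0xb9 x4=0xec x5=0x46  N=1 Z=0
after  6: x0=0xee x1=0xfe x2=0x58 x3=0xb9 x4=0x00 x5=0x46  N=0 Z=1
after  7: x0=0xee x1=0xfe x2=0x58 x3=0xb9 x4=0x46 x5=0x46  N=0 Z=0
after  8: x0=0xee x1=0xfe x2=0xee x3=0xb9 x4=0x46 x5=0x46  N=1 Z=0
-- IRQ taken; context saved, return-PC = 9 --

SAVED = 0xee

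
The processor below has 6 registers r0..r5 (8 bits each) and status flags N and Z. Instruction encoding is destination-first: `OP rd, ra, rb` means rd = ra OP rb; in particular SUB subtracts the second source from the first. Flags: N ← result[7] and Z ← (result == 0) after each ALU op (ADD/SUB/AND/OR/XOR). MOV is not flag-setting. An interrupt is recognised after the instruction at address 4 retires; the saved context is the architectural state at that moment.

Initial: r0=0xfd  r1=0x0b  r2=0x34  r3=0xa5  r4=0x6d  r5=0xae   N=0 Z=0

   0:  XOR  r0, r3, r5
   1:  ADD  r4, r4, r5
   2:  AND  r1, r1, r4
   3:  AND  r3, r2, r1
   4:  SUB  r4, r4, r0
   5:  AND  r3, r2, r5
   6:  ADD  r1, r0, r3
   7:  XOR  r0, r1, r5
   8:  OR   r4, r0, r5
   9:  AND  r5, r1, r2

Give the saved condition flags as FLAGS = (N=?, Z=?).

after  0: r0=0x0b r1=0x0b r2=0x34 r3=0xa5 r4=0x6d r5=0xae  N=0 Z=0
after  1: r0=0x0b r1=0x0b r2=0x34 r3=0xa5 r4=0x1b r5=0xae  N=0 Z=0
after  2: r0=0x0b r1=0x0b r2=0x34 r3=0xa5 r4=0x1b r5=0xae  N=0 Z=0
after  3: r0=0x0b r1=0x0b r2=0x34 r3=0x00 r4=0x1b r5=0xae  N=0 Z=1
after  4: r0=0x0b r1=0x0b r2=0x34 r3=0x00 r4=0x10 r5=0xae  N=0 Z=0
-- IRQ taken; context saved, return-PC = 5 --

FLAGS = (N=0, Z=0)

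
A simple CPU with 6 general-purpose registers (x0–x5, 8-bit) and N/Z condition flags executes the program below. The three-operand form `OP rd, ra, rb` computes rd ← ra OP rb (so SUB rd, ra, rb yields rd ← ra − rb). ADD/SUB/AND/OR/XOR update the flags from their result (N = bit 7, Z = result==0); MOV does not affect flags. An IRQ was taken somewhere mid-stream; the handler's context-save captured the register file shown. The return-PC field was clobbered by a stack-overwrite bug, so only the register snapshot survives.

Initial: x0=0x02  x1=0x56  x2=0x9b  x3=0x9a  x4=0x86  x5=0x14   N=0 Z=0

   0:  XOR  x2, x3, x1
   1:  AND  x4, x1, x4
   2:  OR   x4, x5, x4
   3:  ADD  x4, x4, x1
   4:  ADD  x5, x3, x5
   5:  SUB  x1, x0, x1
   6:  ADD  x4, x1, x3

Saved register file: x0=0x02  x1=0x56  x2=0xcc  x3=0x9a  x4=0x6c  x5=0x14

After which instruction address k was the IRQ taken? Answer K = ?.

after  0: x0=0x02 x1=0x56 x2=0xcc x3=0x9a x4=0x86 x5=0x14  N=1 Z=0
after  1: x0=0x02 x1=0x56 x2=0xcc x3=0x9a x4=0x06 x5=0x14  N=0 Z=0
after  2: x0=0x02 x1=0x56 x2=0xcc x3=0x9a x4=0x16 x5=0x14  N=0 Z=0
after  3: x0=0x02 x1=0x56 x2=0xcc x3=0x9a x4=0x6c x5=0x14  N=0 Z=0
-- IRQ taken; context saved, return-PC = 4 --

K = 3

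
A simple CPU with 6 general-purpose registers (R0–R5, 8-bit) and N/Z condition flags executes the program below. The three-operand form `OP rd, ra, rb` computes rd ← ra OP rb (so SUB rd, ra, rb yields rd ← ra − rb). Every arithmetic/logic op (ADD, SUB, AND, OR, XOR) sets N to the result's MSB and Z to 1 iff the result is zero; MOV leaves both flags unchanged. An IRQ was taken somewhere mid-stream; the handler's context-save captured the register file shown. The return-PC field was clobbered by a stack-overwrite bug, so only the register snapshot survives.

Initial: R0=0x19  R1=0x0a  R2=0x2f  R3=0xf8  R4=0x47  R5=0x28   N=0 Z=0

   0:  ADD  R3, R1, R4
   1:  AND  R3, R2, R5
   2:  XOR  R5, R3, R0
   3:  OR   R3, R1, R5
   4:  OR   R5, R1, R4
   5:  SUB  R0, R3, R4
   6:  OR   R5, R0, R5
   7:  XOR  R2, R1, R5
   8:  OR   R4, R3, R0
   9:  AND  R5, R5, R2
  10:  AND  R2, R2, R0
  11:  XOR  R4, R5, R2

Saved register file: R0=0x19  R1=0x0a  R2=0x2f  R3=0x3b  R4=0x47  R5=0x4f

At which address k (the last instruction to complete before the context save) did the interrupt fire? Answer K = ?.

K = 4

after  0: R0=0x19 R1=0x0a R2=0x2f R3=0x51 R4=0x47 R5=0x28  N=0 Z=0
after  1: R0=0x19 R1=0x0a R2=0x2f R3=0x28 R4=0x47 R5=0x28  N=0 Z=0
after  2: R0=0x19 R1=0x0a R2=0x2f R3=0x28 R4=0x47 R5=0x31  N=0 Z=0
after  3: R0=0x19 R1=0x0a R2=0x2f R3=0x3b R4=0x47 R5=0x31  N=0 Z=0
after  4: R0=0x19 R1=0x0a R2=0x2f R3=0x3b R4=0x47 R5=0x4f  N=0 Z=0
-- IRQ taken; context saved, return-PC = 5 --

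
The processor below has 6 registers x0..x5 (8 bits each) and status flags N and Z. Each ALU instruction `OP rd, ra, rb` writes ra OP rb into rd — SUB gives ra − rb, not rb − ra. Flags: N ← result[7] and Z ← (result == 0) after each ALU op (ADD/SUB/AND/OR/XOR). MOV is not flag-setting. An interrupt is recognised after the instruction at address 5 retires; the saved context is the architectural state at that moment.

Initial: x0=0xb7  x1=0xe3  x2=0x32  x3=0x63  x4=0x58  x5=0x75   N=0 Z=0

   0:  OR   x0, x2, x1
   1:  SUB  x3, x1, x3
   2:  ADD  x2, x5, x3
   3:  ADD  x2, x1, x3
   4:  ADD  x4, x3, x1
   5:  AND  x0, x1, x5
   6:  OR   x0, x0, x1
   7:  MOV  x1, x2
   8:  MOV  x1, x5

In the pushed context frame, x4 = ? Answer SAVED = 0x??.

after  0: x0=0xf3 x1=0xe3 x2=0x32 x3=0x63 x4=0x58 x5=0x75  N=1 Z=0
after  1: x0=0xf3 x1=0xe3 x2=0x32 x3=0x80 x4=0x58 x5=0x75  N=1 Z=0
after  2: x0=0xf3 x1=0xe3 x2=0xf5 x3=0x80 x4=0x58 x5=0x75  N=1 Z=0
after  3: x0=0xf3 x1=0xe3 x2=0x63 x3=0x80 x4=0x58 x5=0x75  N=0 Z=0
after  4: x0=0xf3 x1=0xe3 x2=0x63 x3=0x80 x4=0x63 x5=0x75  N=0 Z=0
after  5: x0=0x61 x1=0xe3 x2=0x63 x3=0x80 x4=0x63 x5=0x75  N=0 Z=0
-- IRQ taken; context saved, return-PC = 6 --

SAVED = 0x63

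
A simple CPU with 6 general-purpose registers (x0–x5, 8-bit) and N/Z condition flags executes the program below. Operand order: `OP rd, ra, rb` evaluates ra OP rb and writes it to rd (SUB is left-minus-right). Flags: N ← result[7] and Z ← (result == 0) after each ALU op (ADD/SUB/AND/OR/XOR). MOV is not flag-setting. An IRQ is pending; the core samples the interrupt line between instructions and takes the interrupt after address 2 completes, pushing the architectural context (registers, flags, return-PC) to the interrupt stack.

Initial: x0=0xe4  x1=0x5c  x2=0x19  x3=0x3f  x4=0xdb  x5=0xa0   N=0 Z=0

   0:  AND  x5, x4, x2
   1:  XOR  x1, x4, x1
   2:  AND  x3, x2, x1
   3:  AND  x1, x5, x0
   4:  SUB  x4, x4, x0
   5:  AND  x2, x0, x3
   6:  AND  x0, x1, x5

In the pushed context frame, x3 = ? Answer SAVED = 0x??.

SAVED = 0x01

after  0: x0=0xe4 x1=0x5c x2=0x19 x3=0x3f x4=0xdb x5=0x19  N=0 Z=0
after  1: x0=0xe4 x1=0x87 x2=0x19 x3=0x3f x4=0xdb x5=0x19  N=1 Z=0
after  2: x0=0xe4 x1=0x87 x2=0x19 x3=0x01 x4=0xdb x5=0x19  N=0 Z=0
-- IRQ taken; context saved, return-PC = 3 --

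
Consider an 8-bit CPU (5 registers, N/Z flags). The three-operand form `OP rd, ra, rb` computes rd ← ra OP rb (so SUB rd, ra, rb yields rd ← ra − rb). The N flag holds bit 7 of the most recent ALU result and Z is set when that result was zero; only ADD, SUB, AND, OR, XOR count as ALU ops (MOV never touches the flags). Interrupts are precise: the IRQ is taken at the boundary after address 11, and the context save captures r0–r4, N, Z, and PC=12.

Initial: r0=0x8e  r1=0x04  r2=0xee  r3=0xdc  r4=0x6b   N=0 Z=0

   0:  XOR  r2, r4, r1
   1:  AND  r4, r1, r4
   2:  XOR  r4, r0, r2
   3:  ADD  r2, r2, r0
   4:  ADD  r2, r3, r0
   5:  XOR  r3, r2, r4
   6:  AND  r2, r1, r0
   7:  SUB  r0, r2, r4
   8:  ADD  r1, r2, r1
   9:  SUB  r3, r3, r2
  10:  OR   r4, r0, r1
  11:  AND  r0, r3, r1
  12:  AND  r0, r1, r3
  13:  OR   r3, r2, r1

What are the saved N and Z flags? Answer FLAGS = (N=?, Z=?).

after  0: r0=0x8e r1=0x04 r2=0x6f r3=0xdc r4=0x6b  N=0 Z=0
after  1: r0=0x8e r1=0x04 r2=0x6f r3=0xdc r4=0x00  N=0 Z=1
after  2: r0=0x8e r1=0x04 r2=0x6f r3=0xdc r4=0xe1  N=1 Z=0
after  3: r0=0x8e r1=0x04 r2=0xfd r3=0xdc r4=0xe1  N=1 Z=0
after  4: r0=0x8e r1=0x04 r2=0x6a r3=0xdc r4=0xe1  N=0 Z=0
after  5: r0=0x8e r1=0x04 r2=0x6a r3=0x8b r4=0xe1  N=1 Z=0
after  6: r0=0x8e r1=0x04 r2=0x04 r3=0x8b r4=0xe1  N=0 Z=0
after  7: r0=0x23 r1=0x04 r2=0x04 r3=0x8b r4=0xe1  N=0 Z=0
after  8: r0=0x23 r1=0x08 r2=0x04 r3=0x8b r4=0xe1  N=0 Z=0
after  9: r0=0x23 r1=0x08 r2=0x04 r3=0x87 r4=0xe1  N=1 Z=0
after 10: r0=0x23 r1=0x08 r2=0x04 r3=0x87 r4=0x2b  N=0 Z=0
after 11: r0=0x00 r1=0x08 r2=0x04 r3=0x87 r4=0x2b  N=0 Z=1
-- IRQ taken; context saved, return-PC = 12 --

FLAGS = (N=0, Z=1)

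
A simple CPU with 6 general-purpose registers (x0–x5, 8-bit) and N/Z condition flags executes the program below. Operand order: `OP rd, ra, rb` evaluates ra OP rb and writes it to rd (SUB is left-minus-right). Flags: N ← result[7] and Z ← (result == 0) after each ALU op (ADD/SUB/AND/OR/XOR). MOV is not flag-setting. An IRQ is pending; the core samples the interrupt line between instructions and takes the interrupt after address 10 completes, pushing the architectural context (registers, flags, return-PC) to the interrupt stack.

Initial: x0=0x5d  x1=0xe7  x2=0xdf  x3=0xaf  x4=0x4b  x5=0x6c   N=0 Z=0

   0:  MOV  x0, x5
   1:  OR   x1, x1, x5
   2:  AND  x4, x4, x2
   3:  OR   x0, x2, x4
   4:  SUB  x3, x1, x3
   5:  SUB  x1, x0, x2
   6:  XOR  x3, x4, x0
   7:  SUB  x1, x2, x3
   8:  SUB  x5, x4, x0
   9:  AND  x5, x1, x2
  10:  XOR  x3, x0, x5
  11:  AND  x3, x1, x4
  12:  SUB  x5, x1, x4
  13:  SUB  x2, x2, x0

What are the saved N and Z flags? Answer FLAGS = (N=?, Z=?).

after  0: x0=0x6c x1=0xe7 x2=0xdf x3=0xaf x4=0x4b x5=0x6c  N=0 Z=0
after  1: x0=0x6c x1=0xef x2=0xdf x3=0xaf x4=0x4b x5=0x6c  N=1 Z=0
after  2: x0=0x6c x1=0xef x2=0xdf x3=0xaf x4=0x4b x5=0x6c  N=0 Z=0
after  3: x0=0xdf x1=0xef x2=0xdf x3=0xaf x4=0x4b x5=0x6c  N=1 Z=0
after  4: x0=0xdf x1=0xef x2=0xdf x3=0x40 x4=0x4b x5=0x6c  N=0 Z=0
after  5: x0=0xdf x1=0x00 x2=0xdf x3=0x40 x4=0x4b x5=0x6c  N=0 Z=1
after  6: x0=0xdf x1=0x00 x2=0xdf x3=0x94 x4=0x4b x5=0x6c  N=1 Z=0
after  7: x0=0xdf x1=0x4b x2=0xdf x3=0x94 x4=0x4b x5=0x6c  N=0 Z=0
after  8: x0=0xdf x1=0x4b x2=0xdf x3=0x94 x4=0x4b x5=0x6c  N=0 Z=0
after  9: x0=0xdf x1=0x4b x2=0xdf x3=0x94 x4=0x4b x5=0x4b  N=0 Z=0
after 10: x0=0xdf x1=0x4b x2=0xdf x3=0x94 x4=0x4b x5=0x4b  N=1 Z=0
-- IRQ taken; context saved, return-PC = 11 --

FLAGS = (N=1, Z=0)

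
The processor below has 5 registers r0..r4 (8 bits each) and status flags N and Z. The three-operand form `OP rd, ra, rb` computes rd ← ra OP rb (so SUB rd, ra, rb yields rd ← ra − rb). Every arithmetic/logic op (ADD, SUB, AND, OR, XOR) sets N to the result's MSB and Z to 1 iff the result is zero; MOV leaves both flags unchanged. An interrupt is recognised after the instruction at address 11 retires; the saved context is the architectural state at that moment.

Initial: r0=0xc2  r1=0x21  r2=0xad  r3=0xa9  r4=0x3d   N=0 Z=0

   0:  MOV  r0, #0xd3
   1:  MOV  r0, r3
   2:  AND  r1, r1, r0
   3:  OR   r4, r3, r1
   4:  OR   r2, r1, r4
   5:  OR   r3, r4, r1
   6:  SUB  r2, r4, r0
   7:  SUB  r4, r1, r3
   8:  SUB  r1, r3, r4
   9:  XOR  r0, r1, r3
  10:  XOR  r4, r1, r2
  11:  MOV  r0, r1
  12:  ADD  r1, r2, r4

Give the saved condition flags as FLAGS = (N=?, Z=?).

FLAGS = (N=0, Z=0)

after  0: r0=0xd3 r1=0x21 r2=0xad r3=0xa9 r4=0x3d  N=0 Z=0
after  1: r0=0xa9 r1=0x21 r2=0xad r3=0xa9 r4=0x3d  N=0 Z=0
after  2: r0=0xa9 r1=0x21 r2=0xad r3=0xa9 r4=0x3d  N=0 Z=0
after  3: r0=0xa9 r1=0x21 r2=0xad r3=0xa9 r4=0xa9  N=1 Z=0
after  4: r0=0xa9 r1=0x21 r2=0xa9 r3=0xa9 r4=0xa9  N=1 Z=0
after  5: r0=0xa9 r1=0x21 r2=0xa9 r3=0xa9 r4=0xa9  N=1 Z=0
after  6: r0=0xa9 r1=0x21 r2=0x00 r3=0xa9 r4=0xa9  N=0 Z=1
after  7: r0=0xa9 r1=0x21 r2=0x00 r3=0xa9 r4=0x78  N=0 Z=0
after  8: r0=0xa9 r1=0x31 r2=0x00 r3=0xa9 r4=0x78  N=0 Z=0
after  9: r0=0x98 r1=0x31 r2=0x00 r3=0xa9 r4=0x78  N=1 Z=0
after 10: r0=0x98 r1=0x31 r2=0x00 r3=0xa9 r4=0x31  N=0 Z=0
after 11: r0=0x31 r1=0x31 r2=0x00 r3=0xa9 r4=0x31  N=0 Z=0
-- IRQ taken; context saved, return-PC = 12 --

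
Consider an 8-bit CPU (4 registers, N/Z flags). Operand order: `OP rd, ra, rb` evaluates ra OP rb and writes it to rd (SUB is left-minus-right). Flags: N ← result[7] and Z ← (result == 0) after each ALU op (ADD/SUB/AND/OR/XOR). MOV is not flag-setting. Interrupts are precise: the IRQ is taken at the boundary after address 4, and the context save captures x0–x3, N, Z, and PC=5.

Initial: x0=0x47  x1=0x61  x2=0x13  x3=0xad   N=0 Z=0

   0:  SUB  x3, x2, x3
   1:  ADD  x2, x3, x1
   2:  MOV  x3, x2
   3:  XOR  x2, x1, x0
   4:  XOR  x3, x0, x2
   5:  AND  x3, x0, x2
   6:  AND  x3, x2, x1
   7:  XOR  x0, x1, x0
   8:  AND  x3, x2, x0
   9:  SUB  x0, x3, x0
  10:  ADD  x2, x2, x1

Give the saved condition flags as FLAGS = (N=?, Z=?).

after  0: x0=0x47 x1=0x61 x2=0x13 x3=0x66  N=0 Z=0
after  1: x0=0x47 x1=0x61 x2=0xc7 x3=0x66  N=1 Z=0
after  2: x0=0x47 x1=0x61 x2=0xc7 x3=0xc7  N=1 Z=0
after  3: x0=0x47 x1=0x61 x2=0x26 x3=0xc7  N=0 Z=0
after  4: x0=0x47 x1=0x61 x2=0x26 x3=0x61  N=0 Z=0
-- IRQ taken; context saved, return-PC = 5 --

FLAGS = (N=0, Z=0)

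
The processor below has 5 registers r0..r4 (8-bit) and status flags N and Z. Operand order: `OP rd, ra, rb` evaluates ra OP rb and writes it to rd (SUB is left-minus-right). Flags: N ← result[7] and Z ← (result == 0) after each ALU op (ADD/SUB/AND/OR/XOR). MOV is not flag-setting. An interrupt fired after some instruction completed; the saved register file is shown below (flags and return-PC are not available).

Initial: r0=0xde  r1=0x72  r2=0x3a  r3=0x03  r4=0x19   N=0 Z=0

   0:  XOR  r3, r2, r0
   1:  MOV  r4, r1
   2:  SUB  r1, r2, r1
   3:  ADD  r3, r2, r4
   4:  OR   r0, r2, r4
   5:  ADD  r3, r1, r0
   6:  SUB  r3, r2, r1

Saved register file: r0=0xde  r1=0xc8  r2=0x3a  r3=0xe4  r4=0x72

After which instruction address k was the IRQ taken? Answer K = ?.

K = 2

after  0: r0=0xde r1=0x72 r2=0x3a r3=0xe4 r4=0x19  N=1 Z=0
after  1: r0=0xde r1=0x72 r2=0x3a r3=0xe4 r4=0x72  N=1 Z=0
after  2: r0=0xde r1=0xc8 r2=0x3a r3=0xe4 r4=0x72  N=1 Z=0
-- IRQ taken; context saved, return-PC = 3 --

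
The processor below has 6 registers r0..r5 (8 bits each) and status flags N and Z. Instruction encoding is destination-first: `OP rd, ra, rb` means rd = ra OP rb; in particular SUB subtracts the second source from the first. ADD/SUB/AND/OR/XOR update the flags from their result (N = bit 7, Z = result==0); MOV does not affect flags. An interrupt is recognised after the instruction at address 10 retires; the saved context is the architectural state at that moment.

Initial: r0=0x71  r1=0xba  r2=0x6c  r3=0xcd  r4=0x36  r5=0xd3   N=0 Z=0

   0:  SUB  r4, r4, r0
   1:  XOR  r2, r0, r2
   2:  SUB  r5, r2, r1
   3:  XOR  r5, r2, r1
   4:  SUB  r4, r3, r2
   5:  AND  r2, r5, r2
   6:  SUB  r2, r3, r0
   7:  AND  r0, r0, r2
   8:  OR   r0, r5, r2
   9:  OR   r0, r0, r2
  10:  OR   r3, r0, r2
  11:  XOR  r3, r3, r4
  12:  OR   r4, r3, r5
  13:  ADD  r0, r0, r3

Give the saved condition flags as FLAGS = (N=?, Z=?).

after  0: r0=0x71 r1=0xba r2=0x6c r3=0xcd r4=0xc5 r5=0xd3  N=1 Z=0
after  1: r0=0x71 r1=0xba r2=0x1d r3=0xcd r4=0xc5 r5=0xd3  N=0 Z=0
after  2: r0=0x71 r1=0xba r2=0x1d r3=0xcd r4=0xc5 r5=0x63  N=0 Z=0
after  3: r0=0x71 r1=0xba r2=0x1d r3=0xcd r4=0xc5 r5=0xa7  N=1 Z=0
after  4: r0=0x71 r1=0xba r2=0x1d r3=0xcd r4=0xb0 r5=0xa7  N=1 Z=0
after  5: r0=0x71 r1=0xba r2=0x05 r3=0xcd r4=0xb0 r5=0xa7  N=0 Z=0
after  6: r0=0x71 r1=0xba r2=0x5c r3=0xcd r4=0xb0 r5=0xa7  N=0 Z=0
after  7: r0=0x50 r1=0xba r2=0x5c r3=0xcd r4=0xb0 r5=0xa7  N=0 Z=0
after  8: r0=0xff r1=0xba r2=0x5c r3=0xcd r4=0xb0 r5=0xa7  N=1 Z=0
after  9: r0=0xff r1=0xba r2=0x5c r3=0xcd r4=0xb0 r5=0xa7  N=1 Z=0
after 10: r0=0xff r1=0xba r2=0x5c r3=0xff r4=0xb0 r5=0xa7  N=1 Z=0
-- IRQ taken; context saved, return-PC = 11 --

FLAGS = (N=1, Z=0)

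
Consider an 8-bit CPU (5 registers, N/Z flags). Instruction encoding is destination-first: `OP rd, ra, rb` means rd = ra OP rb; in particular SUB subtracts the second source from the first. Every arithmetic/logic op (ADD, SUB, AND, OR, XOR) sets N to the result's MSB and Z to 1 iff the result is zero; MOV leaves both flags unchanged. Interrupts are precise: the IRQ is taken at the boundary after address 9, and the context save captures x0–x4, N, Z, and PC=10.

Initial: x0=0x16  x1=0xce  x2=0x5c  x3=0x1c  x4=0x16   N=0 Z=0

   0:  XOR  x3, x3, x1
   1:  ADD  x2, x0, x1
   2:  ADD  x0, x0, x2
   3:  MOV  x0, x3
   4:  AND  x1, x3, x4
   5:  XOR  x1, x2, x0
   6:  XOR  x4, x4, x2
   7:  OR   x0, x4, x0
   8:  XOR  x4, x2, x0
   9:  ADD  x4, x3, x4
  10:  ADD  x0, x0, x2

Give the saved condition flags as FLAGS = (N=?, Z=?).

FLAGS = (N=1, Z=0)

after  0: x0=0x16 x1=0xce x2=0x5c x3=0xd2 x4=0x16  N=1 Z=0
after  1: x0=0x16 x1=0xce x2=0xe4 x3=0xd2 x4=0x16  N=1 Z=0
after  2: x0=0xfa x1=0xce x2=0xe4 x3=0xd2 x4=0x16  N=1 Z=0
after  3: x0=0xd2 x1=0xce x2=0xe4 x3=0xd2 x4=0x16  N=1 Z=0
after  4: x0=0xd2 x1=0x12 x2=0xe4 x3=0xd2 x4=0x16  N=0 Z=0
after  5: x0=0xd2 x1=0x36 x2=0xe4 x3=0xd2 x4=0x16  N=0 Z=0
after  6: x0=0xd2 x1=0x36 x2=0xe4 x3=0xd2 x4=0xf2  N=1 Z=0
after  7: x0=0xf2 x1=0x36 x2=0xe4 x3=0xd2 x4=0xf2  N=1 Z=0
after  8: x0=0xf2 x1=0x36 x2=0xe4 x3=0xd2 x4=0x16  N=0 Z=0
after  9: x0=0xf2 x1=0x36 x2=0xe4 x3=0xd2 x4=0xe8  N=1 Z=0
-- IRQ taken; context saved, return-PC = 10 --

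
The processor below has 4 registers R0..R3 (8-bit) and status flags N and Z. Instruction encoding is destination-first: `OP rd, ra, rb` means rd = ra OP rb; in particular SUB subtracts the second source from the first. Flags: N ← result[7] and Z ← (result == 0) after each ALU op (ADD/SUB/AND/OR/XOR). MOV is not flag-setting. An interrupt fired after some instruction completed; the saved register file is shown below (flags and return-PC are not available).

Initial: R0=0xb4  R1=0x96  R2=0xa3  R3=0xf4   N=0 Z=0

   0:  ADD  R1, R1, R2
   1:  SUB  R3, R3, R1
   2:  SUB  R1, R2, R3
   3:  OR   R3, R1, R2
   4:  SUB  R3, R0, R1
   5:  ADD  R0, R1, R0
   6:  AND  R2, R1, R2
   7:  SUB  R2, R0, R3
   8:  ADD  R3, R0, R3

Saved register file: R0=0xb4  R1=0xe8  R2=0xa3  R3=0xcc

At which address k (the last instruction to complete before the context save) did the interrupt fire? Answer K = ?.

after  0: R0=0xb4 R1=0x39 R2=0xa3 R3=0xf4  N=0 Z=0
after  1: R0=0xb4 R1=0x39 R2=0xa3 R3=0xbb  N=1 Z=0
after  2: R0=0xb4 R1=0xe8 R2=0xa3 R3=0xbb  N=1 Z=0
after  3: R0=0xb4 R1=0xe8 R2=0xa3 R3=0xeb  N=1 Z=0
after  4: R0=0xb4 R1=0xe8 R2=0xa3 R3=0xcc  N=1 Z=0
-- IRQ taken; context saved, return-PC = 5 --

K = 4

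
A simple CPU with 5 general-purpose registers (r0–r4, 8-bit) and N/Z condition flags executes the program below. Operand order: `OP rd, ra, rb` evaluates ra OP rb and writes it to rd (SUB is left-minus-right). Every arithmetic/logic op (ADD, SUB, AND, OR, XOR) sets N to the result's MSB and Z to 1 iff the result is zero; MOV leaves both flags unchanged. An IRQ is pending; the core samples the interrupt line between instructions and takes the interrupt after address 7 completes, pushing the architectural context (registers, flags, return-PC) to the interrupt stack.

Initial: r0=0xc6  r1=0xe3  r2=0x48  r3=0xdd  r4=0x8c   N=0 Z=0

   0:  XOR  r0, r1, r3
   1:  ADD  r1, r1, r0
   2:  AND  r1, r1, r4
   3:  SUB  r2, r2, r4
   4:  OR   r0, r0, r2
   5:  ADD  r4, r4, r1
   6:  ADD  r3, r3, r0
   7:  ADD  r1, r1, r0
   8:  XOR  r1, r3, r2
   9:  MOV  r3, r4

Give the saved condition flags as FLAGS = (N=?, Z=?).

FLAGS = (N=1, Z=0)

after  0: r0=0x3e r1=0xe3 r2=0x48 r3=0xdd r4=0x8c  N=0 Z=0
after  1: r0=0x3e r1=0x21 r2=0x48 r3=0xdd r4=0x8c  N=0 Z=0
after  2: r0=0x3e r1=0x00 r2=0x48 r3=0xdd r4=0x8c  N=0 Z=1
after  3: r0=0x3e r1=0x00 r2=0xbc r3=0xdd r4=0x8c  N=1 Z=0
after  4: r0=0xbe r1=0x00 r2=0xbc r3=0xdd r4=0x8c  N=1 Z=0
after  5: r0=0xbe r1=0x00 r2=0xbc r3=0xdd r4=0x8c  N=1 Z=0
after  6: r0=0xbe r1=0x00 r2=0xbc r3=0x9b r4=0x8c  N=1 Z=0
after  7: r0=0xbe r1=0xbe r2=0xbc r3=0x9b r4=0x8c  N=1 Z=0
-- IRQ taken; context saved, return-PC = 8 --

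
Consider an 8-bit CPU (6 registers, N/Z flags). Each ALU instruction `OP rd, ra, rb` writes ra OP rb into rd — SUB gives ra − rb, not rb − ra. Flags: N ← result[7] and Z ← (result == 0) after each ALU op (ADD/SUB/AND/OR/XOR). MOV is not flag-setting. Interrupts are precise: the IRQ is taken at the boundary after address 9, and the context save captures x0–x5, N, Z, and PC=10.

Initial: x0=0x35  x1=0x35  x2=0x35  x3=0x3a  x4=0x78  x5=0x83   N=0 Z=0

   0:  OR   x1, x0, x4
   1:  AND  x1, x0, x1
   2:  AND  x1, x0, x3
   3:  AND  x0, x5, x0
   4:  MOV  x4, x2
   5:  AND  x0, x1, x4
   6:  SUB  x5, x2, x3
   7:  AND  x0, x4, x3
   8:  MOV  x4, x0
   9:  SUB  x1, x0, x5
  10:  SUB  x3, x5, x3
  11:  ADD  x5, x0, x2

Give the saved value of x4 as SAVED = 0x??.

SAVED = 0x30

after  0: x0=0x35 x1=0x7d x2=0x35 x3=0x3a x4=0x78 x5=0x83  N=0 Z=0
after  1: x0=0x35 x1=0x35 x2=0x35 x3=0x3a x4=0x78 x5=0x83  N=0 Z=0
after  2: x0=0x35 x1=0x30 x2=0x35 x3=0x3a x4=0x78 x5=0x83  N=0 Z=0
after  3: x0=0x01 x1=0x30 x2=0x35 x3=0x3a x4=0x78 x5=0x83  N=0 Z=0
after  4: x0=0x01 x1=0x30 x2=0x35 x3=0x3a x4=0x35 x5=0x83  N=0 Z=0
after  5: x0=0x30 x1=0x30 x2=0x35 x3=0x3a x4=0x35 x5=0x83  N=0 Z=0
after  6: x0=0x30 x1=0x30 x2=0x35 x3=0x3a x4=0x35 x5=0xfb  N=1 Z=0
after  7: x0=0x30 x1=0x30 x2=0x35 x3=0x3a x4=0x35 x5=0xfb  N=0 Z=0
after  8: x0=0x30 x1=0x30 x2=0x35 x3=0x3a x4=0x30 x5=0xfb  N=0 Z=0
after  9: x0=0x30 x1=0x35 x2=0x35 x3=0x3a x4=0x30 x5=0xfb  N=0 Z=0
-- IRQ taken; context saved, return-PC = 10 --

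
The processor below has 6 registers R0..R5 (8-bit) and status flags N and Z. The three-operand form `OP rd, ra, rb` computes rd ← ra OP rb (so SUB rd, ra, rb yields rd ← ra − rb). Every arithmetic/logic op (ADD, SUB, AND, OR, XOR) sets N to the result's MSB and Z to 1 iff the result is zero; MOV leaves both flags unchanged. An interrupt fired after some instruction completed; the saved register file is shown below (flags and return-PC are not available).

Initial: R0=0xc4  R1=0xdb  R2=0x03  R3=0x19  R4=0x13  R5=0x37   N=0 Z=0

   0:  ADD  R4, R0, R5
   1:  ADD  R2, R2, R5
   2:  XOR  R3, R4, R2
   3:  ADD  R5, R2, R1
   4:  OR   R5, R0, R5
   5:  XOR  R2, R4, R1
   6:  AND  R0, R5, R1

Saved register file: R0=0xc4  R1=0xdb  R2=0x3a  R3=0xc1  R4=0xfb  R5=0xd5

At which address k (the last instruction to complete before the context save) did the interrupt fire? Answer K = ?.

K = 4

after  0: R0=0xc4 R1=0xdb R2=0x03 R3=0x19 R4=0xfb R5=0x37  N=1 Z=0
after  1: R0=0xc4 R1=0xdb R2=0x3a R3=0x19 R4=0xfb R5=0x37  N=0 Z=0
after  2: R0=0xc4 R1=0xdb R2=0x3a R3=0xc1 R4=0xfb R5=0x37  N=1 Z=0
after  3: R0=0xc4 R1=0xdb R2=0x3a R3=0xc1 R4=0xfb R5=0x15  N=0 Z=0
after  4: R0=0xc4 R1=0xdb R2=0x3a R3=0xc1 R4=0xfb R5=0xd5  N=1 Z=0
-- IRQ taken; context saved, return-PC = 5 --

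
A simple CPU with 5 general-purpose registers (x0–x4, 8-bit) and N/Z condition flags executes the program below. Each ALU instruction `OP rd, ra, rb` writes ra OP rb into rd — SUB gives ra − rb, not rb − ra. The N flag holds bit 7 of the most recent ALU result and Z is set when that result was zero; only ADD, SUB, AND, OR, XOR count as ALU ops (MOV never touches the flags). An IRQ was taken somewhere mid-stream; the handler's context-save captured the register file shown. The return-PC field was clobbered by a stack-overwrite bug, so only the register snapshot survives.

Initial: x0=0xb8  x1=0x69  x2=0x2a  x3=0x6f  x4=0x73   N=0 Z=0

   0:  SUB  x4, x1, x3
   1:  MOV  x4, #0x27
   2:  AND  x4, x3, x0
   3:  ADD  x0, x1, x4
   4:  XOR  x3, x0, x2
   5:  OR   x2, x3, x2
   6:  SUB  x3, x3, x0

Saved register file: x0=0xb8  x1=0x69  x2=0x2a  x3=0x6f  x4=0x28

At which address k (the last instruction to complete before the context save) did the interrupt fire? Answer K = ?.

K = 2

after  0: x0=0xb8 x1=0x69 x2=0x2a x3=0x6f x4=0xfa  N=1 Z=0
after  1: x0=0xb8 x1=0x69 x2=0x2a x3=0x6f x4=0x27  N=1 Z=0
after  2: x0=0xb8 x1=0x69 x2=0x2a x3=0x6f x4=0x28  N=0 Z=0
-- IRQ taken; context saved, return-PC = 3 --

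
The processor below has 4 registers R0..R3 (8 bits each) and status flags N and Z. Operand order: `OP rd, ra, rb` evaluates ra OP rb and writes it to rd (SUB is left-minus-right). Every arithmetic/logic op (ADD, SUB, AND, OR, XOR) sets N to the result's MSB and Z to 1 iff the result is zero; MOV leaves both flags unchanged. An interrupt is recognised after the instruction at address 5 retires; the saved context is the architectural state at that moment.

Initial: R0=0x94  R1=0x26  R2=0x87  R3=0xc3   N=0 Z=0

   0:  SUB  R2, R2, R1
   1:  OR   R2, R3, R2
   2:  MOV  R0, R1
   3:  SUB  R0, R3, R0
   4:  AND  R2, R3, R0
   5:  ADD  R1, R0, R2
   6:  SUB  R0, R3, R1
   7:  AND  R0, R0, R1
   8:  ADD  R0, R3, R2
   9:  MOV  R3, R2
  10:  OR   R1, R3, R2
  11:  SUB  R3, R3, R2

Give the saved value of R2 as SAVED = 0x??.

after  0: R0=0x94 R1=0x26 R2=0x61 R3=0xc3  N=0 Z=0
after  1: R0=0x94 R1=0x26 R2=0xe3 R3=0xc3  N=1 Z=0
after  2: R0=0x26 R1=0x26 R2=0xe3 R3=0xc3  N=1 Z=0
after  3: R0=0x9d R1=0x26 R2=0xe3 R3=0xc3  N=1 Z=0
after  4: R0=0x9d R1=0x26 R2=0x81 R3=0xc3  N=1 Z=0
after  5: R0=0x9d R1=0x1e R2=0x81 R3=0xc3  N=0 Z=0
-- IRQ taken; context saved, return-PC = 6 --

SAVED = 0x81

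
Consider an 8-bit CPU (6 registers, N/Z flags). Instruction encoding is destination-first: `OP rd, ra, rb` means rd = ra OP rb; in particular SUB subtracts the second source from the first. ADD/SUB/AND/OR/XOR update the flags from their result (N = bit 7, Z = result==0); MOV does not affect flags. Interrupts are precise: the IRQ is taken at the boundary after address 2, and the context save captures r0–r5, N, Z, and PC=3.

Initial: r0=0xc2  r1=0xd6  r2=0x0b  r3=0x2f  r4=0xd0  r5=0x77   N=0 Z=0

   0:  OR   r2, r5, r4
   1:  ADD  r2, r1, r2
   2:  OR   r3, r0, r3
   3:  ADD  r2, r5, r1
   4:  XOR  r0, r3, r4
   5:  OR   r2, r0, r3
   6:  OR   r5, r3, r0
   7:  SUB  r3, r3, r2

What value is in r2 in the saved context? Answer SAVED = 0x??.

SAVED = 0xcd

after  0: r0=0xc2 r1=0xd6 r2=0xf7 r3=0x2f r4=0xd0 r5=0x77  N=1 Z=0
after  1: r0=0xc2 r1=0xd6 r2=0xcd r3=0x2f r4=0xd0 r5=0x77  N=1 Z=0
after  2: r0=0xc2 r1=0xd6 r2=0xcd r3=0xef r4=0xd0 r5=0x77  N=1 Z=0
-- IRQ taken; context saved, return-PC = 3 --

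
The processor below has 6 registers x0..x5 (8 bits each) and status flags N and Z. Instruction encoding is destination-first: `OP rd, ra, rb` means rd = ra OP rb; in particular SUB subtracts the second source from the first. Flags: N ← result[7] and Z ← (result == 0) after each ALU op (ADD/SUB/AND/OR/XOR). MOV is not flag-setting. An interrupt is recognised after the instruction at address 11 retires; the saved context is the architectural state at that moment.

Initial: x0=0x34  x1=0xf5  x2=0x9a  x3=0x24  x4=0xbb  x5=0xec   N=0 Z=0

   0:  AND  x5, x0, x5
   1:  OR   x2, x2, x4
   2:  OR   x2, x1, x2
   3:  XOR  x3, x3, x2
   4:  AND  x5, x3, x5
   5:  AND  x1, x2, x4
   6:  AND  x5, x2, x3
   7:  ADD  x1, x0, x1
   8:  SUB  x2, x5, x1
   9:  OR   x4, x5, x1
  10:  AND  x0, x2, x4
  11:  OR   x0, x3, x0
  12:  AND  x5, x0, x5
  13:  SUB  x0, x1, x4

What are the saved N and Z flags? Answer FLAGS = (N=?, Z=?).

FLAGS = (N=1, Z=0)

after  0: x0=0x34 x1=0xf5 x2=0x9a x3=0x24 x4=0xbb x5=0x24  N=0 Z=0
after  1: x0=0x34 x1=0xf5 x2=0xbb x3=0x24 x4=0xbb x5=0x24  N=1 Z=0
after  2: x0=0x34 x1=0xf5 x2=0xff x3=0x24 x4=0xbb x5=0x24  N=1 Z=0
after  3: x0=0x34 x1=0xf5 x2=0xff x3=0xdb x4=0xbb x5=0x24  N=1 Z=0
after  4: x0=0x34 x1=0xf5 x2=0xff x3=0xdb x4=0xbb x5=0x00  N=0 Z=1
after  5: x0=0x34 x1=0xbb x2=0xff x3=0xdb x4=0xbb x5=0x00  N=1 Z=0
after  6: x0=0x34 x1=0xbb x2=0xff x3=0xdb x4=0xbb x5=0xdb  N=1 Z=0
after  7: x0=0x34 x1=0xef x2=0xff x3=0xdb x4=0xbb x5=0xdb  N=1 Z=0
after  8: x0=0x34 x1=0xef x2=0xec x3=0xdb x4=0xbb x5=0xdb  N=1 Z=0
after  9: x0=0x34 x1=0xef x2=0xec x3=0xdb x4=0xff x5=0xdb  N=1 Z=0
after 10: x0=0xec x1=0xef x2=0xec x3=0xdb x4=0xff x5=0xdb  N=1 Z=0
after 11: x0=0xff x1=0xef x2=0xec x3=0xdb x4=0xff x5=0xdb  N=1 Z=0
-- IRQ taken; context saved, return-PC = 12 --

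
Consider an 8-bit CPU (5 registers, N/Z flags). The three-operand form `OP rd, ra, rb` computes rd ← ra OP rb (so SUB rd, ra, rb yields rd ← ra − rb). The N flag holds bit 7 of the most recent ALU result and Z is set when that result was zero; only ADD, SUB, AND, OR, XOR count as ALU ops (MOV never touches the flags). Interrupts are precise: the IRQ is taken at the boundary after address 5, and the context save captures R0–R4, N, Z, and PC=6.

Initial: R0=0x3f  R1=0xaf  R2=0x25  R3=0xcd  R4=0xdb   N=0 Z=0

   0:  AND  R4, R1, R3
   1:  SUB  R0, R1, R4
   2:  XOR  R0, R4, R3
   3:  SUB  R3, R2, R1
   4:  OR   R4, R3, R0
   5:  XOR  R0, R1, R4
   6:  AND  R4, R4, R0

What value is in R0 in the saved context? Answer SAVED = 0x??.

after  0: R0=0x3f R1=0xaf R2=0x25 R3=0xcd R4=0x8d  N=1 Z=0
after  1: R0=0x22 R1=0xaf R2=0x25 R3=0xcd R4=0x8d  N=0 Z=0
after  2: R0=0x40 R1=0xaf R2=0x25 R3=0xcd R4=0x8d  N=0 Z=0
after  3: R0=0x40 R1=0xaf R2=0x25 R3=0x76 R4=0x8d  N=0 Z=0
after  4: R0=0x40 R1=0xaf R2=0x25 R3=0x76 R4=0x76  N=0 Z=0
after  5: R0=0xd9 R1=0xaf R2=0x25 R3=0x76 R4=0x76  N=1 Z=0
-- IRQ taken; context saved, return-PC = 6 --

SAVED = 0xd9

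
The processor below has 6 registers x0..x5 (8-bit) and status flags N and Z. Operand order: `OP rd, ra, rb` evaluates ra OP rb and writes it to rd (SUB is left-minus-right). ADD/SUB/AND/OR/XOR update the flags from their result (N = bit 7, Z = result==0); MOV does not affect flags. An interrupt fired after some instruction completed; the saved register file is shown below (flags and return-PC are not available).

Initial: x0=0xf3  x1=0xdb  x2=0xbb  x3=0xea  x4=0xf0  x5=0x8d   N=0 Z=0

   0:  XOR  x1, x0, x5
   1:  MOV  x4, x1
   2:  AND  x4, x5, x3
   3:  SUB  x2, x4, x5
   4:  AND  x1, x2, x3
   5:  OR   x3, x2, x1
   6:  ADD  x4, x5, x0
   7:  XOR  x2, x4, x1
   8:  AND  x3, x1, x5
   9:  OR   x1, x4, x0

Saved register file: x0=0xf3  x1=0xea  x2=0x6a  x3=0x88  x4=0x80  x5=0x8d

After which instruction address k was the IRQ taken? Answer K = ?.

after  0: x0=0xf3 x1=0x7e x2=0xbb x3=0xea x4=0xf0 x5=0x8d  N=0 Z=0
after  1: x0=0xf3 x1=0x7e x2=0xbb x3=0xea x4=0x7e x5=0x8d  N=0 Z=0
after  2: x0=0xf3 x1=0x7e x2=0xbb x3=0xea x4=0x88 x5=0x8d  N=1 Z=0
after  3: x0=0xf3 x1=0x7e x2=0xfb x3=0xea x4=0x88 x5=0x8d  N=1 Z=0
after  4: x0=0xf3 x1=0xea x2=0xfb x3=0xea x4=0x88 x5=0x8d  N=1 Z=0
after  5: x0=0xf3 x1=0xea x2=0xfb x3=0xfb x4=0x88 x5=0x8d  N=1 Z=0
after  6: x0=0xf3 x1=0xea x2=0xfb x3=0xfb x4=0x80 x5=0x8d  N=1 Z=0
after  7: x0=0xf3 x1=0xea x2=0x6a x3=0xfb x4=0x80 x5=0x8d  N=0 Z=0
after  8: x0=0xf3 x1=0xea x2=0x6a x3=0x88 x4=0x80 x5=0x8d  N=1 Z=0
-- IRQ taken; context saved, return-PC = 9 --

K = 8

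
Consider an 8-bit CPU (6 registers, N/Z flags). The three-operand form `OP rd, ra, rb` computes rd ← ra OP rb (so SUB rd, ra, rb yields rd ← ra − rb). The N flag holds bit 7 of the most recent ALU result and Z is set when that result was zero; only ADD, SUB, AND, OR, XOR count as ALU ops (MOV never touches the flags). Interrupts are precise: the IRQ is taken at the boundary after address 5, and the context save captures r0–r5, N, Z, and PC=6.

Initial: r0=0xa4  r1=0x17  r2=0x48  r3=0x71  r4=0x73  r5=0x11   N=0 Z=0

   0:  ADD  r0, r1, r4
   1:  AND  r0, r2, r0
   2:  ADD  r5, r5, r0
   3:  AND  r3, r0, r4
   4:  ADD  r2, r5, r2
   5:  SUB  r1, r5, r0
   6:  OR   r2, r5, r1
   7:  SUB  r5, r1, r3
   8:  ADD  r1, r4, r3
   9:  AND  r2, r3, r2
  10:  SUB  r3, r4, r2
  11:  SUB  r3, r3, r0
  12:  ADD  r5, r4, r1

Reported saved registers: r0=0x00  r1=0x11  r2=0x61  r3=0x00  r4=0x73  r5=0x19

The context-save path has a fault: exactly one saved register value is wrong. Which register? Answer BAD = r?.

BAD = r0

after  0: r0=0x8a r1=0x17 r2=0x48 r3=0x71 r4=0x73 r5=0x11  N=1 Z=0
after  1: r0=0x08 r1=0x17 r2=0x48 r3=0x71 r4=0x73 r5=0x11  N=0 Z=0
after  2: r0=0x08 r1=0x17 r2=0x48 r3=0x71 r4=0x73 r5=0x19  N=0 Z=0
after  3: r0=0x08 r1=0x17 r2=0x48 r3=0x00 r4=0x73 r5=0x19  N=0 Z=1
after  4: r0=0x08 r1=0x17 r2=0x61 r3=0x00 r4=0x73 r5=0x19  N=0 Z=0
after  5: r0=0x08 r1=0x11 r2=0x61 r3=0x00 r4=0x73 r5=0x19  N=0 Z=0
-- IRQ taken; context saved, return-PC = 6 --
mismatch: r0: reported 0x00 vs actual 0x08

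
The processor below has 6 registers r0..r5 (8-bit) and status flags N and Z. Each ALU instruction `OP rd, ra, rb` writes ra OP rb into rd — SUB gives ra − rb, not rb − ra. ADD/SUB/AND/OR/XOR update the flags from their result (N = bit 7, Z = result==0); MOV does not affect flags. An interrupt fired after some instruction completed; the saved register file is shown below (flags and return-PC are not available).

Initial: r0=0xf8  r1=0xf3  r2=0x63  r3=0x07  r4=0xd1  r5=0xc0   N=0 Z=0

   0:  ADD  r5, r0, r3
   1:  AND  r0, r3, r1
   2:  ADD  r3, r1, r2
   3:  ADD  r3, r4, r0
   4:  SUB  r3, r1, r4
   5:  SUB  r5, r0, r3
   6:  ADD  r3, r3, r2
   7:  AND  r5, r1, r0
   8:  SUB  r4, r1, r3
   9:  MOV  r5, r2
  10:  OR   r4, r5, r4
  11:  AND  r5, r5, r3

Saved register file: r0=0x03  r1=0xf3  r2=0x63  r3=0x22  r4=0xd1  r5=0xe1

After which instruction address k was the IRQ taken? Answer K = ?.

K = 5

after  0: r0=0xf8 r1=0xf3 r2=0x63 r3=0x07 r4=0xd1 r5=0xff  N=1 Z=0
after  1: r0=0x03 r1=0xf3 r2=0x63 r3=0x07 r4=0xd1 r5=0xff  N=0 Z=0
after  2: r0=0x03 r1=0xf3 r2=0x63 r3=0x56 r4=0xd1 r5=0xff  N=0 Z=0
after  3: r0=0x03 r1=0xf3 r2=0x63 r3=0xd4 r4=0xd1 r5=0xff  N=1 Z=0
after  4: r0=0x03 r1=0xf3 r2=0x63 r3=0x22 r4=0xd1 r5=0xff  N=0 Z=0
after  5: r0=0x03 r1=0xf3 r2=0x63 r3=0x22 r4=0xd1 r5=0xe1  N=1 Z=0
-- IRQ taken; context saved, return-PC = 6 --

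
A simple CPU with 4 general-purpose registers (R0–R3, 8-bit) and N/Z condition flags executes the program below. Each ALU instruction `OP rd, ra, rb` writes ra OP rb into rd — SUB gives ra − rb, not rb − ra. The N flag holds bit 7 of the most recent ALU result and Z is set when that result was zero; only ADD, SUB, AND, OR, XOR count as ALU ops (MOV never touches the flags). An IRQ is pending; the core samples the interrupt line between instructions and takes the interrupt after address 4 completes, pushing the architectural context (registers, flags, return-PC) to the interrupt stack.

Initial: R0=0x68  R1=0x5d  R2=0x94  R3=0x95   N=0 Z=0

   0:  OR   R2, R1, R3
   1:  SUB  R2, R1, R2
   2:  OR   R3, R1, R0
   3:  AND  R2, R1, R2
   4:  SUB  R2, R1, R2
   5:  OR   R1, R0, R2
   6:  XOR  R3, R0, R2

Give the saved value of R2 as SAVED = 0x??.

after  0: R0=0x68 R1=0x5d R2=0xdd R3=0x95  N=1 Z=0
after  1: R0=0x68 R1=0x5d R2=0x80 R3=0x95  N=1 Z=0
after  2: R0=0x68 R1=0x5d R2=0x80 R3=0x7d  N=0 Z=0
after  3: R0=0x68 R1=0x5d R2=0x00 R3=0x7d  N=0 Z=1
after  4: R0=0x68 R1=0x5d R2=0x5d R3=0x7d  N=0 Z=0
-- IRQ taken; context saved, return-PC = 5 --

SAVED = 0x5d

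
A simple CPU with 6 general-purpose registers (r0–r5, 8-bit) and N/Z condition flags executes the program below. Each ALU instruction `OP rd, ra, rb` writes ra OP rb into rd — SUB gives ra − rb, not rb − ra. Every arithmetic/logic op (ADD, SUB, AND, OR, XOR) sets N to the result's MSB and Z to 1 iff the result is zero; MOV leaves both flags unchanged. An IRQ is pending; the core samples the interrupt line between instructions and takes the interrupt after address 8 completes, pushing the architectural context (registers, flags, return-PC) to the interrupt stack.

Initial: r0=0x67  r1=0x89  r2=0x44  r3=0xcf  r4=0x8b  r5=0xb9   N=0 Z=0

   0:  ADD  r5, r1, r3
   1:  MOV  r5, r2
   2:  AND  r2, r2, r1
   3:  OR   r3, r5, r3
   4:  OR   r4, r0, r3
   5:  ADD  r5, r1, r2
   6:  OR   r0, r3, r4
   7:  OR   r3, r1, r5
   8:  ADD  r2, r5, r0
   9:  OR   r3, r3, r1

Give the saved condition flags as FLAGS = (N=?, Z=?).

FLAGS = (N=0, Z=0)

after  0: r0=0x67 r1=0x89 r2=0x44 r3=0xcf r4=0x8b r5=0x58  N=0 Z=0
after  1: r0=0x67 r1=0x89 r2=0x44 r3=0xcf r4=0x8b r5=0x44  N=0 Z=0
after  2: r0=0x67 r1=0x89 r2=0x00 r3=0xcf r4=0x8b r5=0x44  N=0 Z=1
after  3: r0=0x67 r1=0x89 r2=0x00 r3=0xcf r4=0x8b r5=0x44  N=1 Z=0
after  4: r0=0x67 r1=0x89 r2=0x00 r3=0xcf r4=0xef r5=0x44  N=1 Z=0
after  5: r0=0x67 r1=0x89 r2=0x00 r3=0xcf r4=0xef r5=0x89  N=1 Z=0
after  6: r0=0xef r1=0x89 r2=0x00 r3=0xcf r4=0xef r5=0x89  N=1 Z=0
after  7: r0=0xef r1=0x89 r2=0x00 r3=0x89 r4=0xef r5=0x89  N=1 Z=0
after  8: r0=0xef r1=0x89 r2=0x78 r3=0x89 r4=0xef r5=0x89  N=0 Z=0
-- IRQ taken; context saved, return-PC = 9 --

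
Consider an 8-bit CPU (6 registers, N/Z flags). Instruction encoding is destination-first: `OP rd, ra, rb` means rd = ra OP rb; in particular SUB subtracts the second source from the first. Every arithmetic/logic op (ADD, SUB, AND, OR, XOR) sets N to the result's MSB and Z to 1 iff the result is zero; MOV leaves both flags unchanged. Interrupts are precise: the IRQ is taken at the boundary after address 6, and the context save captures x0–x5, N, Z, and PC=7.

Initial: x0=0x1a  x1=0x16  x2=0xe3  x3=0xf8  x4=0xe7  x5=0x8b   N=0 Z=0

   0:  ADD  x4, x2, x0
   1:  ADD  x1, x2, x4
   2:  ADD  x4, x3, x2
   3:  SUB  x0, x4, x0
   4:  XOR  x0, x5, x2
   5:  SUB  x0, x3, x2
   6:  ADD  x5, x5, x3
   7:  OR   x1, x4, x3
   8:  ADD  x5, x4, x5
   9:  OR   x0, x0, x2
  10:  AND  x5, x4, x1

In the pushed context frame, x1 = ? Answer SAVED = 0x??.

after  0: x0=0x1a x1=0x16 x2=0xe3 x3=0xf8 x4=0xfd x5=0x8b  N=1 Z=0
after  1: x0=0x1a x1=0xe0 x2=0xe3 x3=0xf8 x4=0xfd x5=0x8b  N=1 Z=0
after  2: x0=0x1a x1=0xe0 x2=0xe3 x3=0xf8 x4=0xdb x5=0x8b  N=1 Z=0
after  3: x0=0xc1 x1=0xe0 x2=0xe3 x3=0xf8 x4=0xdb x5=0x8b  N=1 Z=0
after  4: x0=0x68 x1=0xe0 x2=0xe3 x3=0xf8 x4=0xdb x5=0x8b  N=0 Z=0
after  5: x0=0x15 x1=0xe0 x2=0xe3 x3=0xf8 x4=0xdb x5=0x8b  N=0 Z=0
after  6: x0=0x15 x1=0xe0 x2=0xe3 x3=0xf8 x4=0xdb x5=0x83  N=1 Z=0
-- IRQ taken; context saved, return-PC = 7 --

SAVED = 0xe0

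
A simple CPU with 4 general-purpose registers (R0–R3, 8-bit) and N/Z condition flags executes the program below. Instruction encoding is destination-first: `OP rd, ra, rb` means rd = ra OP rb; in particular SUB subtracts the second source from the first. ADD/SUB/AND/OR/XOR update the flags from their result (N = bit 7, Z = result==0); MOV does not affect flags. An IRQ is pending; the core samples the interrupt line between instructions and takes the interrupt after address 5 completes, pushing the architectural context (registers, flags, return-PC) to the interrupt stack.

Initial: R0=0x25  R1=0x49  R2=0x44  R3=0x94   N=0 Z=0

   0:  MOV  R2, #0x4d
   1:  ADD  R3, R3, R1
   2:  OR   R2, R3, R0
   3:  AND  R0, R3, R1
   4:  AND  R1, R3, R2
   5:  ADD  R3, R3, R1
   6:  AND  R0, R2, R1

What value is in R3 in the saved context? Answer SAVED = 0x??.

after  0: R0=0x25 R1=0x49 R2=0x4d R3=0x94  N=0 Z=0
after  1: R0=0x25 R1=0x49 R2=0x4d R3=0xdd  N=1 Z=0
after  2: R0=0x25 R1=0x49 R2=0xfd R3=0xdd  N=1 Z=0
after  3: R0=0x49 R1=0x49 R2=0xfd R3=0xdd  N=0 Z=0
after  4: R0=0x49 R1=0xdd R2=0xfd R3=0xdd  N=1 Z=0
after  5: R0=0x49 R1=0xdd R2=0xfd R3=0xba  N=1 Z=0
-- IRQ taken; context saved, return-PC = 6 --

SAVED = 0xba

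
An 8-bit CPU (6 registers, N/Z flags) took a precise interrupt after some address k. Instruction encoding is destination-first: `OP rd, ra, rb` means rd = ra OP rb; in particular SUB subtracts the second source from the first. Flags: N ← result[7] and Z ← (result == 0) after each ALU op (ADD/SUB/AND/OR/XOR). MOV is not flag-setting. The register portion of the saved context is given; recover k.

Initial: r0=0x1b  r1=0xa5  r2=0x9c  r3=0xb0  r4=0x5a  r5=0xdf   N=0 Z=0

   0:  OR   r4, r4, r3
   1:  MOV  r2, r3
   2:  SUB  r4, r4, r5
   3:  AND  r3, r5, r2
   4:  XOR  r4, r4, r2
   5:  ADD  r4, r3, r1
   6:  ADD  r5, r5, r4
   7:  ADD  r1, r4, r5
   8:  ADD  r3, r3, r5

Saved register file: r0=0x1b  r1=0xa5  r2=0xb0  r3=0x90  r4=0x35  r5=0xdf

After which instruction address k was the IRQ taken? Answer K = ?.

after  0: r0=0x1b r1=0xa5 r2=0x9c r3=0xb0 r4=0xfa r5=0xdf  N=1 Z=0
after  1: r0=0x1b r1=0xa5 r2=0xb0 r3=0xb0 r4=0xfa r5=0xdf  N=1 Z=0
after  2: r0=0x1b r1=0xa5 r2=0xb0 r3=0xb0 r4=0x1b r5=0xdf  N=0 Z=0
after  3: r0=0x1b r1=0xa5 r2=0xb0 r3=0x90 r4=0x1b r5=0xdf  N=1 Z=0
after  4: r0=0x1b r1=0xa5 r2=0xb0 r3=0x90 r4=0xab r5=0xdf  N=1 Z=0
after  5: r0=0x1b r1=0xa5 r2=0xb0 r3=0x90 r4=0x35 r5=0xdf  N=0 Z=0
-- IRQ taken; context saved, return-PC = 6 --

K = 5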